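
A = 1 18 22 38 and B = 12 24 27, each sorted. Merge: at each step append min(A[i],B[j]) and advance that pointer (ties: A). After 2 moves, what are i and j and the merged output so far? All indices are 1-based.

[i=1,j=1] A[i]=1<=B[j]=12 take 1 → i++
[i=2,j=1] A[i]=18>B[j]=12 take 12 → j++

i=2, j=2, merged so far=[1, 12]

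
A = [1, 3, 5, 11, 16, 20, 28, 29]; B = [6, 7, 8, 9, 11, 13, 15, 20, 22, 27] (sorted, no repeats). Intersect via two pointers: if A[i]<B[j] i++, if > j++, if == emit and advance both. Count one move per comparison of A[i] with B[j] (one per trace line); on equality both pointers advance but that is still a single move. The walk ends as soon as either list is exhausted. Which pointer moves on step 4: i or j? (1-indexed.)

[i=1,j=1] 1<6 → i++
[i=2,j=1] 3<6 → i++
[i=3,j=1] 5<6 → i++
[i=4,j=1] 11>6 → j++

j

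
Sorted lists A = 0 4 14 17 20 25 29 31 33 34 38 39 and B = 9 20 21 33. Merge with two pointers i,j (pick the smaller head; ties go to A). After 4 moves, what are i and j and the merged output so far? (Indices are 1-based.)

i=1 j=1: A[i]=0<=B[j]=9 take 0, i++
i=2 j=1: A[i]=4<=B[j]=9 take 4, i++
i=3 j=1: A[i]=14>B[j]=9 take 9, j++
i=3 j=2: A[i]=14<=B[j]=20 take 14, i++

i=4, j=2, merged so far=[0, 4, 9, 14]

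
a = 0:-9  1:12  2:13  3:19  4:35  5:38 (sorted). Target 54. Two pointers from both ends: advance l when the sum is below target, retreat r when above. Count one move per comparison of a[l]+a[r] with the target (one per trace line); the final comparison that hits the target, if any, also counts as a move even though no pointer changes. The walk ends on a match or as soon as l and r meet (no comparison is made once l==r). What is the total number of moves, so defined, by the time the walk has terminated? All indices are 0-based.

5 moves

[0,5] -9+38=29 <54 → l++
[1,5] 12+38=50 <54 → l++
[2,5] 13+38=51 <54 → l++
[3,5] 19+38=57 >54 → r--
[3,4] 19+35=54 → found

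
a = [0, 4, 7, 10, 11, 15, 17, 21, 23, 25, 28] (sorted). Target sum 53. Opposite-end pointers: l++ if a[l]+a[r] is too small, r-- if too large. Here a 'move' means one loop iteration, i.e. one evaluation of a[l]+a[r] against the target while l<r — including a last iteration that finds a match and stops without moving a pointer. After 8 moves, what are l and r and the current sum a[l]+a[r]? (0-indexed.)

l=8, r=10, sum=51

[0,10] 0+28=28 <53 → l++
[1,10] 4+28=32 <53 → l++
[2,10] 7+28=35 <53 → l++
[3,10] 10+28=38 <53 → l++
[4,10] 11+28=39 <53 → l++
[5,10] 15+28=43 <53 → l++
[6,10] 17+28=45 <53 → l++
[7,10] 21+28=49 <53 → l++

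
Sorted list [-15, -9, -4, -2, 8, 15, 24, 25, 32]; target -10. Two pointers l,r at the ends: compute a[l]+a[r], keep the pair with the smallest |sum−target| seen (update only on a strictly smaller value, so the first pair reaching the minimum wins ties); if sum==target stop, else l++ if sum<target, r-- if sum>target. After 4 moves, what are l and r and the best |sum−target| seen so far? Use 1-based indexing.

l=1, r=5, best |Δ|=10

[1,9] -15+32=17 d=27 * → r--
[1,8] -15+25=10 d=20 * → r--
[1,7] -15+24=9 d=19 * → r--
[1,6] -15+15=0 d=10 * → r--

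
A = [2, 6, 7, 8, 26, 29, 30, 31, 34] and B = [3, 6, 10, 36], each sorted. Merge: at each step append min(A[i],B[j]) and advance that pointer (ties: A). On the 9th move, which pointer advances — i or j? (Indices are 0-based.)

i=0 j=0: A[i]=2<=B[j]=3 take 2, i++
i=1 j=0: A[i]=6>B[j]=3 take 3, j++
i=1 j=1: A[i]=6<=B[j]=6 take 6, i++
i=2 j=1: A[i]=7>B[j]=6 take 6, j++
i=2 j=2: A[i]=7<=B[j]=10 take 7, i++
i=3 j=2: A[i]=8<=B[j]=10 take 8, i++
i=4 j=2: A[i]=26>B[j]=10 take 10, j++
i=4 j=3: A[i]=26<=B[j]=36 take 26, i++
i=5 j=3: A[i]=29<=B[j]=36 take 29, i++

i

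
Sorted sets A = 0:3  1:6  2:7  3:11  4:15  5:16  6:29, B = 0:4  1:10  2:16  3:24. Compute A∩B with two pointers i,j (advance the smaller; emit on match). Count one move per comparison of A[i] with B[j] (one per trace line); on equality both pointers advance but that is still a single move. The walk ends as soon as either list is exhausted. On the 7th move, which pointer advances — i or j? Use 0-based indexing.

i=0 j=0: 3<4, i++
i=1 j=0: 6>4, j++
i=1 j=1: 6<10, i++
i=2 j=1: 7<10, i++
i=3 j=1: 11>10, j++
i=3 j=2: 11<16, i++
i=4 j=2: 15<16, i++

i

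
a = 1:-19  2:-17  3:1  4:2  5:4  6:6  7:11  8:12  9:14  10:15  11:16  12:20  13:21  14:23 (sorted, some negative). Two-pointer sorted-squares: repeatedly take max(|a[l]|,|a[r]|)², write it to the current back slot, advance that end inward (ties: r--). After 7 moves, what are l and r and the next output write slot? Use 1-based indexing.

l=1 r=14: |-19|<=|23| out[14]=529, r--
l=1 r=13: |-19|<=|21| out[13]=441, r--
l=1 r=12: |-19|<=|20| out[12]=400, r--
l=1 r=11: |-19|>|16| out[11]=361, l++
l=2 r=11: |-17|>|16| out[10]=289, l++
l=3 r=11: |1|<=|16| out[9]=256, r--
l=3 r=10: |1|<=|15| out[8]=225, r--

l=3, r=9, next write slot=7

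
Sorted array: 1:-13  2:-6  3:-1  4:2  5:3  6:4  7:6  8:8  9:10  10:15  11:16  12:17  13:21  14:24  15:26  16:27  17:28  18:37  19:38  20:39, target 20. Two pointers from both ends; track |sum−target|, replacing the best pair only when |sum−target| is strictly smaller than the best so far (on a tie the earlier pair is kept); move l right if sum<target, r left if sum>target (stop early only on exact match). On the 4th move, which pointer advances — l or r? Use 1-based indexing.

l=1 r=20: -13+39=26 d=6 *, r--
l=1 r=19: -13+38=25 d=5 *, r--
l=1 r=18: -13+37=24 d=4 *, r--
l=1 r=17: -13+28=15 d=5, l++

l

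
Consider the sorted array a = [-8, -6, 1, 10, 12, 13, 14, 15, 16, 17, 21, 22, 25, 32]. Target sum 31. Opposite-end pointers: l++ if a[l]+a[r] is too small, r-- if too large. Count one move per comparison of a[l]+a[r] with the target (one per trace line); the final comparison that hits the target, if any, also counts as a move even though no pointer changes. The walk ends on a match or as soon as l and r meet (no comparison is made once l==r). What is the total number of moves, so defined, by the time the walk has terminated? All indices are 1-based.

[1,14] -8+32=24 <31 → l++
[2,14] -6+32=26 <31 → l++
[3,14] 1+32=33 >31 → r--
[3,13] 1+25=26 <31 → l++
[4,13] 10+25=35 >31 → r--
[4,12] 10+22=32 >31 → r--
[4,11] 10+21=31 → found

7 moves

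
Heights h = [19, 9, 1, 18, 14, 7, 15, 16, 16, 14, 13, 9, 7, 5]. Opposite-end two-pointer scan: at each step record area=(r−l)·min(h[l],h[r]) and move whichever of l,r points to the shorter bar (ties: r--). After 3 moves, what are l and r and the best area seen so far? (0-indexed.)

l=0 r=13: min(19,5)*13=65 best=65 *, r--
l=0 r=12: min(19,7)*12=84 best=84 *, r--
l=0 r=11: min(19,9)*11=99 best=99 *, r--

l=0, r=10, best area=99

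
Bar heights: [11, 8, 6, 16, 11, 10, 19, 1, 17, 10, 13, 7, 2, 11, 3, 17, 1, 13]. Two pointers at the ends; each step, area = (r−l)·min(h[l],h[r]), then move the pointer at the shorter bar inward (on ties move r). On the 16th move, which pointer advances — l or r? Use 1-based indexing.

[1,18] min(11,13)*17=187 best=187 * → l++
[2,18] min(8,13)*16=128 best=187 → l++
[3,18] min(6,13)*15=90 best=187 → l++
[4,18] min(16,13)*14=182 best=187 → r--
[4,17] min(16,1)*13=13 best=187 → r--
[4,16] min(16,17)*12=192 best=192 * → l++
[5,16] min(11,17)*11=121 best=192 → l++
[6,16] min(10,17)*10=100 best=192 → l++
[7,16] min(19,17)*9=153 best=192 → r--
[7,15] min(19,3)*8=24 best=192 → r--
[7,14] min(19,11)*7=77 best=192 → r--
[7,13] min(19,2)*6=12 best=192 → r--
[7,12] min(19,7)*5=35 best=192 → r--
[7,11] min(19,13)*4=52 best=192 → r--
[7,10] min(19,10)*3=30 best=192 → r--
[7,9] min(19,17)*2=34 best=192 → r--

r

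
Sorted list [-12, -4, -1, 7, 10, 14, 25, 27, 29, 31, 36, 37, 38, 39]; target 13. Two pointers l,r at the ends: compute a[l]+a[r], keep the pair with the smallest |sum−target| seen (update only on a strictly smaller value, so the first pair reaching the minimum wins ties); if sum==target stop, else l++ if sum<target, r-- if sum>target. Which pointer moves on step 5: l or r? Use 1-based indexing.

r

l=1 r=14: -12+39=27 d=14 *, r--
l=1 r=13: -12+38=26 d=13 *, r--
l=1 r=12: -12+37=25 d=12 *, r--
l=1 r=11: -12+36=24 d=11 *, r--
l=1 r=10: -12+31=19 d=6 *, r--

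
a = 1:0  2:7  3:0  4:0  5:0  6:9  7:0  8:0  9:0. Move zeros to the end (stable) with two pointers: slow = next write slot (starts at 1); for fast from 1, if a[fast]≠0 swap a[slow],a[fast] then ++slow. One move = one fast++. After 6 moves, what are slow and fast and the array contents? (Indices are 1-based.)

slow=3, fast=7, a=[7, 9, 0, 0, 0, 0, 0, 0, 0]

(s=1,f=1) a[fast]=0 → fast++
(s=1,f=2) a[fast]=7≠0 swap→a[1]=7 → slow++,fast++
(s=2,f=3) a[fast]=0 → fast++
(s=2,f=4) a[fast]=0 → fast++
(s=2,f=5) a[fast]=0 → fast++
(s=2,f=6) a[fast]=9≠0 swap→a[2]=9 → slow++,fast++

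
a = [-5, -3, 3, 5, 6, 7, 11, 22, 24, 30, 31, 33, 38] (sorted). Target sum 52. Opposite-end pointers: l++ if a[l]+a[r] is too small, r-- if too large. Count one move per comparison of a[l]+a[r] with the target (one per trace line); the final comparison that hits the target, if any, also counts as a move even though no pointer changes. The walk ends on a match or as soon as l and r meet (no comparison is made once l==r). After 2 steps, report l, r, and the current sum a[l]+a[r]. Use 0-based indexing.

l=2, r=12, sum=41

[0,12] -5+38=33 <52 → l++
[1,12] -3+38=35 <52 → l++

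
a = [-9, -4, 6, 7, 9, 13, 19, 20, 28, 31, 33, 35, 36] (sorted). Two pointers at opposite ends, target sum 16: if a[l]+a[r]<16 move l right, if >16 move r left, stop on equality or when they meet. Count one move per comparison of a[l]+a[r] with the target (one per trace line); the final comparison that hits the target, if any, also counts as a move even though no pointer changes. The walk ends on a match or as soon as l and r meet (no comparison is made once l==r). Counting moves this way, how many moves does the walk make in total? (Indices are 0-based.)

[0,12] -9+36=27 >16 → r--
[0,11] -9+35=26 >16 → r--
[0,10] -9+33=24 >16 → r--
[0,9] -9+31=22 >16 → r--
[0,8] -9+28=19 >16 → r--
[0,7] -9+20=11 <16 → l++
[1,7] -4+20=16 → found

7 moves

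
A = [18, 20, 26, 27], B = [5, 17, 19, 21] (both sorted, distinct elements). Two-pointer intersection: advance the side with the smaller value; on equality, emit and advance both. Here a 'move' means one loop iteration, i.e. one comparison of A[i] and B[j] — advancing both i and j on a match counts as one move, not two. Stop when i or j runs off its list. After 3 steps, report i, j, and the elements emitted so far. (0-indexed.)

i=1, j=2, emitted=[]

[i=0,j=0] 18>5 → j++
[i=0,j=1] 18>17 → j++
[i=0,j=2] 18<19 → i++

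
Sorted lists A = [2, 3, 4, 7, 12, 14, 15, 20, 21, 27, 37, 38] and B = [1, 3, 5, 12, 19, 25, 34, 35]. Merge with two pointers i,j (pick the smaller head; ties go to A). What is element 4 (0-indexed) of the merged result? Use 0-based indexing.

merged[4] = 4

i=0 j=0: A[i]=2>B[j]=1 take 1, j++
i=0 j=1: A[i]=2<=B[j]=3 take 2, i++
i=1 j=1: A[i]=3<=B[j]=3 take 3, i++
i=2 j=1: A[i]=4>B[j]=3 take 3, j++
i=2 j=2: A[i]=4<=B[j]=5 take 4, i++
i=3 j=2: A[i]=7>B[j]=5 take 5, j++
i=3 j=3: A[i]=7<=B[j]=12 take 7, i++
i=4 j=3: A[i]=12<=B[j]=12 take 12, i++
i=5 j=3: A[i]=14>B[j]=12 take 12, j++
i=5 j=4: A[i]=14<=B[j]=19 take 14, i++
i=6 j=4: A[i]=15<=B[j]=19 take 15, i++
i=7 j=4: A[i]=20>B[j]=19 take 19, j++
i=7 j=5: A[i]=20<=B[j]=25 take 20, i++
i=8 j=5: A[i]=21<=B[j]=25 take 21, i++
i=9 j=5: A[i]=27>B[j]=25 take 25, j++
i=9 j=6: A[i]=27<=B[j]=34 take 27, i++
i=10 j=6: A[i]=37>B[j]=34 take 34, j++
i=10 j=7: A[i]=37>B[j]=35 take 35, j++
i=10 j=8: B done, take A[i]=37, i++
i=11 j=8: B done, take A[i]=38, i++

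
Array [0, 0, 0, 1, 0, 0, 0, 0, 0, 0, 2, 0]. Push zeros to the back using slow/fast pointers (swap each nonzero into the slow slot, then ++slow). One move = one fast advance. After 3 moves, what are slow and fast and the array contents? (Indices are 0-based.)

slow=0, fast=3, a=[0, 0, 0, 1, 0, 0, 0, 0, 0, 0, 2, 0]

slow=0 fast=0: a[fast]=0, fast++
slow=0 fast=1: a[fast]=0, fast++
slow=0 fast=2: a[fast]=0, fast++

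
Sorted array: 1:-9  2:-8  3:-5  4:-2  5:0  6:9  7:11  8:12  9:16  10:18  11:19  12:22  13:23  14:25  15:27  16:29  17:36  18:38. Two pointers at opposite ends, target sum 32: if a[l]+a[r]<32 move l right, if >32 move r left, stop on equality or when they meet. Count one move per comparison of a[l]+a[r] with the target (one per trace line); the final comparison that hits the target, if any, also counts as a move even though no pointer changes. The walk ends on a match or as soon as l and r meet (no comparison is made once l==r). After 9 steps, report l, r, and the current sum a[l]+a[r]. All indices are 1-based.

l=6, r=14, sum=34

[1,18] -9+38=29 <32 → l++
[2,18] -8+38=30 <32 → l++
[3,18] -5+38=33 >32 → r--
[3,17] -5+36=31 <32 → l++
[4,17] -2+36=34 >32 → r--
[4,16] -2+29=27 <32 → l++
[5,16] 0+29=29 <32 → l++
[6,16] 9+29=38 >32 → r--
[6,15] 9+27=36 >32 → r--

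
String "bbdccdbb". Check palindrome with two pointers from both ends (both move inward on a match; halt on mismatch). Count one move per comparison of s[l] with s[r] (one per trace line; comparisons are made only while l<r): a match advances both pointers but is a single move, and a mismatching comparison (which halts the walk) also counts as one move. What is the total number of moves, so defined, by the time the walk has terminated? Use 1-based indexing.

4 moves

l=1 r=8: 'b'=='b', l++,r--
l=2 r=7: 'b'=='b', l++,r--
l=3 r=6: 'd'=='d', l++,r--
l=4 r=5: 'c'=='c', l++,r--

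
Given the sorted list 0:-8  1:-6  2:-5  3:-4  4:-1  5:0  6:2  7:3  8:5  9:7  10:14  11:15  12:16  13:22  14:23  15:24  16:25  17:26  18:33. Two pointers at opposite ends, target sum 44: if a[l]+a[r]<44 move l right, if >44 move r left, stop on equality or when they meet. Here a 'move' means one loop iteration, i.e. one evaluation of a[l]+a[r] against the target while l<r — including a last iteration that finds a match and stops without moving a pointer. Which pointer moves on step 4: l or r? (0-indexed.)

l=0 r=18: -8+33=25 <44, l++
l=1 r=18: -6+33=27 <44, l++
l=2 r=18: -5+33=28 <44, l++
l=3 r=18: -4+33=29 <44, l++

l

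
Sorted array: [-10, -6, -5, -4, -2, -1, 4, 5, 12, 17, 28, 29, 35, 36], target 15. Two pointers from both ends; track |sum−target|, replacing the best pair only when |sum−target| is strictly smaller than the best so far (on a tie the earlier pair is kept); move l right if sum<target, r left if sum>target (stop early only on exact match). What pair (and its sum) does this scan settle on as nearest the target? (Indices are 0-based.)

pair (-2, 17) with sum 15 (|Δ|=0)

[0,13] -10+36=26 d=11 * → r--
[0,12] -10+35=25 d=10 * → r--
[0,11] -10+29=19 d=4 * → r--
[0,10] -10+28=18 d=3 * → r--
[0,9] -10+17=7 d=8 → l++
[1,9] -6+17=11 d=4 → l++
[2,9] -5+17=12 d=3 → l++
[3,9] -4+17=13 d=2 * → l++
[4,9] -2+17=15 d=0 * → stop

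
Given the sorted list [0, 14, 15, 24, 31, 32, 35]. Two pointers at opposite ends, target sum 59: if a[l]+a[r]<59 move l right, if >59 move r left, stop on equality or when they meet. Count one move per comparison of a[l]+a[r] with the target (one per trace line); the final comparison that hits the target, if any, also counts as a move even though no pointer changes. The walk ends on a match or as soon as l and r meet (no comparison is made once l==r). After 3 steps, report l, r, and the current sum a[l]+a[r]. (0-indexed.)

[0,6] 0+35=35 <59 → l++
[1,6] 14+35=49 <59 → l++
[2,6] 15+35=50 <59 → l++

l=3, r=6, sum=59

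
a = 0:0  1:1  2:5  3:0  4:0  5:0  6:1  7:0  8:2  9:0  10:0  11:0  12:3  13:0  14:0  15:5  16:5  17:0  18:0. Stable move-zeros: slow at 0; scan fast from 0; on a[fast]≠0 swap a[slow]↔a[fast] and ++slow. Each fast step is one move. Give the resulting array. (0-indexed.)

[1, 5, 1, 2, 3, 5, 5, 0, 0, 0, 0, 0, 0, 0, 0, 0, 0, 0, 0]

(s=0,f=0) a[fast]=0 → fast++
(s=0,f=1) a[fast]=1≠0 swap→a[0]=1 → slow++,fast++
(s=1,f=2) a[fast]=5≠0 swap→a[1]=5 → slow++,fast++
(s=2,f=3) a[fast]=0 → fast++
(s=2,f=4) a[fast]=0 → fast++
(s=2,f=5) a[fast]=0 → fast++
(s=2,f=6) a[fast]=1≠0 swap→a[2]=1 → slow++,fast++
(s=3,f=7) a[fast]=0 → fast++
(s=3,f=8) a[fast]=2≠0 swap→a[3]=2 → slow++,fast++
(s=4,f=9) a[fast]=0 → fast++
(s=4,f=10) a[fast]=0 → fast++
(s=4,f=11) a[fast]=0 → fast++
(s=4,f=12) a[fast]=3≠0 swap→a[4]=3 → slow++,fast++
(s=5,f=13) a[fast]=0 → fast++
(s=5,f=14) a[fast]=0 → fast++
(s=5,f=15) a[fast]=5≠0 swap→a[5]=5 → slow++,fast++
(s=6,f=16) a[fast]=5≠0 swap→a[6]=5 → slow++,fast++
(s=7,f=17) a[fast]=0 → fast++
(s=7,f=18) a[fast]=0 → fast++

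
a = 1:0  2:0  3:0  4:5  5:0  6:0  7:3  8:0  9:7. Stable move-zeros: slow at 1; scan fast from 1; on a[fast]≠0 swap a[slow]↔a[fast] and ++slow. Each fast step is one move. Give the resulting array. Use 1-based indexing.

(s=1,f=1) a[fast]=0 → fast++
(s=1,f=2) a[fast]=0 → fast++
(s=1,f=3) a[fast]=0 → fast++
(s=1,f=4) a[fast]=5≠0 swap→a[1]=5 → slow++,fast++
(s=2,f=5) a[fast]=0 → fast++
(s=2,f=6) a[fast]=0 → fast++
(s=2,f=7) a[fast]=3≠0 swap→a[2]=3 → slow++,fast++
(s=3,f=8) a[fast]=0 → fast++
(s=3,f=9) a[fast]=7≠0 swap→a[3]=7 → slow++,fast++

[5, 3, 7, 0, 0, 0, 0, 0, 0]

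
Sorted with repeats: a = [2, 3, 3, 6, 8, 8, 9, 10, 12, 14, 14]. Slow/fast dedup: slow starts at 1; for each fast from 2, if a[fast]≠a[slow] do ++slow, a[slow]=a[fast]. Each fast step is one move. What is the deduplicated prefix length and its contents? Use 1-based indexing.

(s=1,f=2) a[fast]=3≠a[slow]=2 write a[2]=3 → slow++,fast++
(s=2,f=3) a[fast]=3=a[slow] dup → fast++
(s=2,f=4) a[fast]=6≠a[slow]=3 write a[3]=6 → slow++,fast++
(s=3,f=5) a[fast]=8≠a[slow]=6 write a[4]=8 → slow++,fast++
(s=4,f=6) a[fast]=8=a[slow] dup → fast++
(s=4,f=7) a[fast]=9≠a[slow]=8 write a[5]=9 → slow++,fast++
(s=5,f=8) a[fast]=10≠a[slow]=9 write a[6]=10 → slow++,fast++
(s=6,f=9) a[fast]=12≠a[slow]=10 write a[7]=12 → slow++,fast++
(s=7,f=10) a[fast]=14≠a[slow]=12 write a[8]=14 → slow++,fast++
(s=8,f=11) a[fast]=14=a[slow] dup → fast++

length 8; prefix = [2, 3, 6, 8, 9, 10, 12, 14]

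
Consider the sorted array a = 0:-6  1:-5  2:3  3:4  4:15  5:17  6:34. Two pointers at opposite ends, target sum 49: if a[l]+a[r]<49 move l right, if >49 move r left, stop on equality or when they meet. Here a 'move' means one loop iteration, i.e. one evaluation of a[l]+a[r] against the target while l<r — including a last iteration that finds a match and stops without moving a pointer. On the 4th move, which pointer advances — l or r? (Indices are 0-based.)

l=0 r=6: -6+34=28 <49, l++
l=1 r=6: -5+34=29 <49, l++
l=2 r=6: 3+34=37 <49, l++
l=3 r=6: 4+34=38 <49, l++

l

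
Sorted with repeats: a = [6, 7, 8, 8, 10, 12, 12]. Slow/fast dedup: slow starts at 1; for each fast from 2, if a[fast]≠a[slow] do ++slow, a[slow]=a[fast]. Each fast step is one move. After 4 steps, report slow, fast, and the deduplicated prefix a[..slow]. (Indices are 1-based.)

(s=1,f=2) a[fast]=7≠a[slow]=6 write a[2]=7 → slow++,fast++
(s=2,f=3) a[fast]=8≠a[slow]=7 write a[3]=8 → slow++,fast++
(s=3,f=4) a[fast]=8=a[slow] dup → fast++
(s=3,f=5) a[fast]=10≠a[slow]=8 write a[4]=10 → slow++,fast++

slow=4, fast=6, prefix=[6, 7, 8, 10]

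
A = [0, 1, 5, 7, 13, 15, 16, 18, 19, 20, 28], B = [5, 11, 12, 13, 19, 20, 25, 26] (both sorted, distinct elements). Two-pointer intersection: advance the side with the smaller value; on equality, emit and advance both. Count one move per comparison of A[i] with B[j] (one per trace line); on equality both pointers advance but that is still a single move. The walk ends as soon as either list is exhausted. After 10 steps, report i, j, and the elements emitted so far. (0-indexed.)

i=8, j=4, emitted=[5, 13]

[i=0,j=0] 0<5 → i++
[i=1,j=0] 1<5 → i++
[i=2,j=0] 5==5 emit → i++,j++
[i=3,j=1] 7<11 → i++
[i=4,j=1] 13>11 → j++
[i=4,j=2] 13>12 → j++
[i=4,j=3] 13==13 emit → i++,j++
[i=5,j=4] 15<19 → i++
[i=6,j=4] 16<19 → i++
[i=7,j=4] 18<19 → i++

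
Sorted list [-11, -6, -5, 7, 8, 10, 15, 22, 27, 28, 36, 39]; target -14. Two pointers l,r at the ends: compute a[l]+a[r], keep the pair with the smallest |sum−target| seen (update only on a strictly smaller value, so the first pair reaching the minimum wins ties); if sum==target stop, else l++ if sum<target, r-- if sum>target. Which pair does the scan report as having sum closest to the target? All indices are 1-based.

l=1 r=12: -11+39=28 d=42 *, r--
l=1 r=11: -11+36=25 d=39 *, r--
l=1 r=10: -11+28=17 d=31 *, r--
l=1 r=9: -11+27=16 d=30 *, r--
l=1 r=8: -11+22=11 d=25 *, r--
l=1 r=7: -11+15=4 d=18 *, r--
l=1 r=6: -11+10=-1 d=13 *, r--
l=1 r=5: -11+8=-3 d=11 *, r--
l=1 r=4: -11+7=-4 d=10 *, r--
l=1 r=3: -11+-5=-16 d=2 *, l++
l=2 r=3: -6+-5=-11 d=3, r--

pair (-11, -5) with sum -16 (|Δ|=2)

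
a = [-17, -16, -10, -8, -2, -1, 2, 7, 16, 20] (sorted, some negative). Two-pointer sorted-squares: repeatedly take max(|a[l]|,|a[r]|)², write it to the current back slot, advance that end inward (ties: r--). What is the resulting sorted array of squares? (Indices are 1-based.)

[1,10] |-17|<=|20| out[10]=400 → r--
[1,9] |-17|>|16| out[9]=289 → l++
[2,9] |-16|<=|16| out[8]=256 → r--
[2,8] |-16|>|7| out[7]=256 → l++
[3,8] |-10|>|7| out[6]=100 → l++
[4,8] |-8|>|7| out[5]=64 → l++
[5,8] |-2|<=|7| out[4]=49 → r--
[5,7] |-2|<=|2| out[3]=4 → r--
[5,6] |-2|>|-1| out[2]=4 → l++
[6,6] |-1|<=|-1| out[1]=1 → r--

[1, 4, 4, 49, 64, 100, 256, 256, 289, 400]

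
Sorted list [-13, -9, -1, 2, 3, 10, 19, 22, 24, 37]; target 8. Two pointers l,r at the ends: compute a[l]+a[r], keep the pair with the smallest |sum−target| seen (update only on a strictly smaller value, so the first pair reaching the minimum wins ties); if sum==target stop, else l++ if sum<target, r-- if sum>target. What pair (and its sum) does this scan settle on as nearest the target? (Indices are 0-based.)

[0,9] -13+37=24 d=16 * → r--
[0,8] -13+24=11 d=3 * → r--
[0,7] -13+22=9 d=1 * → r--
[0,6] -13+19=6 d=2 → l++
[1,6] -9+19=10 d=2 → r--
[1,5] -9+10=1 d=7 → l++
[2,5] -1+10=9 d=1 → r--
[2,4] -1+3=2 d=6 → l++
[3,4] 2+3=5 d=3 → l++

pair (-13, 22) with sum 9 (|Δ|=1)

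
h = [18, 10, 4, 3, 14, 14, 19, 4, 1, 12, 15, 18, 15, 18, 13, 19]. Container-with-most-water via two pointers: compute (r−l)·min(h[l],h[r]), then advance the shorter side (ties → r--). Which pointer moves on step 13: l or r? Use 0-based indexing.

l=0 r=15: min(18,19)*15=270 best=270 *, l++
l=1 r=15: min(10,19)*14=140 best=270, l++
l=2 r=15: min(4,19)*13=52 best=270, l++
l=3 r=15: min(3,19)*12=36 best=270, l++
l=4 r=15: min(14,19)*11=154 best=270, l++
l=5 r=15: min(14,19)*10=140 best=270, l++
l=6 r=15: min(19,19)*9=171 best=270, r--
l=6 r=14: min(19,13)*8=104 best=270, r--
l=6 r=13: min(19,18)*7=126 best=270, r--
l=6 r=12: min(19,15)*6=90 best=270, r--
l=6 r=11: min(19,18)*5=90 best=270, r--
l=6 r=10: min(19,15)*4=60 best=270, r--
l=6 r=9: min(19,12)*3=36 best=270, r--

r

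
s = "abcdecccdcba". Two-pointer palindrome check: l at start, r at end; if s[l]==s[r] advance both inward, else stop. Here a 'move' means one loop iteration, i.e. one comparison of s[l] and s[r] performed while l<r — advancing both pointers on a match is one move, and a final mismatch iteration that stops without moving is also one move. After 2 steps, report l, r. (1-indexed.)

l=3, r=10

[1,12] 'a'=='a' → l++,r--
[2,11] 'b'=='b' → l++,r--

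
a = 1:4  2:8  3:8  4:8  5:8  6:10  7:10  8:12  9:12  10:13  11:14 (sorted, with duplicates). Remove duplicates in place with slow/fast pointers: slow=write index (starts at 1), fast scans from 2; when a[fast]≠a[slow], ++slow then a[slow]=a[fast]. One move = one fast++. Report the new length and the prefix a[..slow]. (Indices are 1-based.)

length 6; prefix = [4, 8, 10, 12, 13, 14]

slow=1 fast=2: a[fast]=8≠a[slow]=4 write a[2]=8, slow++,fast++
slow=2 fast=3: a[fast]=8=a[slow] dup, fast++
slow=2 fast=4: a[fast]=8=a[slow] dup, fast++
slow=2 fast=5: a[fast]=8=a[slow] dup, fast++
slow=2 fast=6: a[fast]=10≠a[slow]=8 write a[3]=10, slow++,fast++
slow=3 fast=7: a[fast]=10=a[slow] dup, fast++
slow=3 fast=8: a[fast]=12≠a[slow]=10 write a[4]=12, slow++,fast++
slow=4 fast=9: a[fast]=12=a[slow] dup, fast++
slow=4 fast=10: a[fast]=13≠a[slow]=12 write a[5]=13, slow++,fast++
slow=5 fast=11: a[fast]=14≠a[slow]=13 write a[6]=14, slow++,fast++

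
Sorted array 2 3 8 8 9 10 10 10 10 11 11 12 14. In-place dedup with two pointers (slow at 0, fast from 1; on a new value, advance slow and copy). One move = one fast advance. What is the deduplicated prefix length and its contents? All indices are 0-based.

(s=0,f=1) a[fast]=3≠a[slow]=2 write a[1]=3 → slow++,fast++
(s=1,f=2) a[fast]=8≠a[slow]=3 write a[2]=8 → slow++,fast++
(s=2,f=3) a[fast]=8=a[slow] dup → fast++
(s=2,f=4) a[fast]=9≠a[slow]=8 write a[3]=9 → slow++,fast++
(s=3,f=5) a[fast]=10≠a[slow]=9 write a[4]=10 → slow++,fast++
(s=4,f=6) a[fast]=10=a[slow] dup → fast++
(s=4,f=7) a[fast]=10=a[slow] dup → fast++
(s=4,f=8) a[fast]=10=a[slow] dup → fast++
(s=4,f=9) a[fast]=11≠a[slow]=10 write a[5]=11 → slow++,fast++
(s=5,f=10) a[fast]=11=a[slow] dup → fast++
(s=5,f=11) a[fast]=12≠a[slow]=11 write a[6]=12 → slow++,fast++
(s=6,f=12) a[fast]=14≠a[slow]=12 write a[7]=14 → slow++,fast++

length 8; prefix = [2, 3, 8, 9, 10, 11, 12, 14]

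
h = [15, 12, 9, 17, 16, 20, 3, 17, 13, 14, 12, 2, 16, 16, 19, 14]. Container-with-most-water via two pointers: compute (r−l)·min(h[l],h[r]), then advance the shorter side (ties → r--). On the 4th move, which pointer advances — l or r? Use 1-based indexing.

[1,16] min(15,14)*15=210 best=210 * → r--
[1,15] min(15,19)*14=210 best=210 → l++
[2,15] min(12,19)*13=156 best=210 → l++
[3,15] min(9,19)*12=108 best=210 → l++

l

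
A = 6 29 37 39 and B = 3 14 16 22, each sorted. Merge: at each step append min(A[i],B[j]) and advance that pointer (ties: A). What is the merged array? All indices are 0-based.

[i=0,j=0] A[i]=6>B[j]=3 take 3 → j++
[i=0,j=1] A[i]=6<=B[j]=14 take 6 → i++
[i=1,j=1] A[i]=29>B[j]=14 take 14 → j++
[i=1,j=2] A[i]=29>B[j]=16 take 16 → j++
[i=1,j=3] A[i]=29>B[j]=22 take 22 → j++
[i=1,j=4] B done, take A[i]=29 → i++
[i=2,j=4] B done, take A[i]=37 → i++
[i=3,j=4] B done, take A[i]=39 → i++

[3, 6, 14, 16, 22, 29, 37, 39]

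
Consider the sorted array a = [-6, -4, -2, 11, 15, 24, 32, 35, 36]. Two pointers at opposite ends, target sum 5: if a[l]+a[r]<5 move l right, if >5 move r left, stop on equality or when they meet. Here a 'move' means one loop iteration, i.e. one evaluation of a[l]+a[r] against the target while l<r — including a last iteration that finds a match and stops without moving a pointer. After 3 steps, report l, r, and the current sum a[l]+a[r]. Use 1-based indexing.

l=1, r=6, sum=18

l=1 r=9: -6+36=30 >5, r--
l=1 r=8: -6+35=29 >5, r--
l=1 r=7: -6+32=26 >5, r--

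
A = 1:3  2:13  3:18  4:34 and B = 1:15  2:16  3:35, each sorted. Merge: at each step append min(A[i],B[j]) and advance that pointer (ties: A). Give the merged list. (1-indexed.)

[3, 13, 15, 16, 18, 34, 35]

[i=1,j=1] A[i]=3<=B[j]=15 take 3 → i++
[i=2,j=1] A[i]=13<=B[j]=15 take 13 → i++
[i=3,j=1] A[i]=18>B[j]=15 take 15 → j++
[i=3,j=2] A[i]=18>B[j]=16 take 16 → j++
[i=3,j=3] A[i]=18<=B[j]=35 take 18 → i++
[i=4,j=3] A[i]=34<=B[j]=35 take 34 → i++
[i=5,j=3] A done, take B[j]=35 → j++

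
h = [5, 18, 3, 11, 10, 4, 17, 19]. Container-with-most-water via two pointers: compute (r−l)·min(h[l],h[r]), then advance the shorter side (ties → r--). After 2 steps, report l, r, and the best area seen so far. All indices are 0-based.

l=2, r=7, best area=108

[0,7] min(5,19)*7=35 best=35 * → l++
[1,7] min(18,19)*6=108 best=108 * → l++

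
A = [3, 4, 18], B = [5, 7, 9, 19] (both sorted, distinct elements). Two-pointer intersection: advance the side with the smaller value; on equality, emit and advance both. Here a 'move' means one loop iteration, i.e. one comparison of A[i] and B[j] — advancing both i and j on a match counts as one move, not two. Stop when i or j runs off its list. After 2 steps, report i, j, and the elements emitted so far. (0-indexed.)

i=2, j=0, emitted=[]

[i=0,j=0] 3<5 → i++
[i=1,j=0] 4<5 → i++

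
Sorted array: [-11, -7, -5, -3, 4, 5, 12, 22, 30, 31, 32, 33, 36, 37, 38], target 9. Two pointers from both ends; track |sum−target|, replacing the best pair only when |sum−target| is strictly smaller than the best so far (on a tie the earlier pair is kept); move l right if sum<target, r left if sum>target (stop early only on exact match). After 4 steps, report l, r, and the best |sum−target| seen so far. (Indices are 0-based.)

l=0 r=14: -11+38=27 d=18 *, r--
l=0 r=13: -11+37=26 d=17 *, r--
l=0 r=12: -11+36=25 d=16 *, r--
l=0 r=11: -11+33=22 d=13 *, r--

l=0, r=10, best |Δ|=13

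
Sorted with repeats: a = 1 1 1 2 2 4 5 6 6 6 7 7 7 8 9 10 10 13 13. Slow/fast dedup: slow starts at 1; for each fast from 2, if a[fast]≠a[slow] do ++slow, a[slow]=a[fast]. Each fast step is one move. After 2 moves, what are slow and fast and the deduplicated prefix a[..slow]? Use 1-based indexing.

(s=1,f=2) a[fast]=1=a[slow] dup → fast++
(s=1,f=3) a[fast]=1=a[slow] dup → fast++

slow=1, fast=4, prefix=[1]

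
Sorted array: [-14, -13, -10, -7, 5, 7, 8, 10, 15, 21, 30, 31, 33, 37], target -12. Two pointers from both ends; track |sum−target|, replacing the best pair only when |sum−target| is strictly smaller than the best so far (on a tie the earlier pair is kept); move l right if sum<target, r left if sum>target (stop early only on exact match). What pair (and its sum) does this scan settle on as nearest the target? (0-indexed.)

pair (-14, 5) with sum -9 (|Δ|=3)

[0,13] -14+37=23 d=35 * → r--
[0,12] -14+33=19 d=31 * → r--
[0,11] -14+31=17 d=29 * → r--
[0,10] -14+30=16 d=28 * → r--
[0,9] -14+21=7 d=19 * → r--
[0,8] -14+15=1 d=13 * → r--
[0,7] -14+10=-4 d=8 * → r--
[0,6] -14+8=-6 d=6 * → r--
[0,5] -14+7=-7 d=5 * → r--
[0,4] -14+5=-9 d=3 * → r--
[0,3] -14+-7=-21 d=9 → l++
[1,3] -13+-7=-20 d=8 → l++
[2,3] -10+-7=-17 d=5 → l++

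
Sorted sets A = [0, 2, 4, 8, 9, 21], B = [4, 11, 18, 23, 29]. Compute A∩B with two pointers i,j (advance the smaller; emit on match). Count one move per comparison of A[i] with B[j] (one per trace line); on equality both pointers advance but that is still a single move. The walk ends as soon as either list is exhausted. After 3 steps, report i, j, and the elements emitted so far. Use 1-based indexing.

i=1 j=1: 0<4, i++
i=2 j=1: 2<4, i++
i=3 j=1: 4==4 emit, i++,j++

i=4, j=2, emitted=[4]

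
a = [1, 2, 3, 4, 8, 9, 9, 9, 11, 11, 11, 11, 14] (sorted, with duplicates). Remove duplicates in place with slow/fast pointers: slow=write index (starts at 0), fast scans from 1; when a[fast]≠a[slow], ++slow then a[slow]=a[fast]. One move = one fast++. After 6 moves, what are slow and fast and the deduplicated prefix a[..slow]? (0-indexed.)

(s=0,f=1) a[fast]=2≠a[slow]=1 write a[1]=2 → slow++,fast++
(s=1,f=2) a[fast]=3≠a[slow]=2 write a[2]=3 → slow++,fast++
(s=2,f=3) a[fast]=4≠a[slow]=3 write a[3]=4 → slow++,fast++
(s=3,f=4) a[fast]=8≠a[slow]=4 write a[4]=8 → slow++,fast++
(s=4,f=5) a[fast]=9≠a[slow]=8 write a[5]=9 → slow++,fast++
(s=5,f=6) a[fast]=9=a[slow] dup → fast++

slow=5, fast=7, prefix=[1, 2, 3, 4, 8, 9]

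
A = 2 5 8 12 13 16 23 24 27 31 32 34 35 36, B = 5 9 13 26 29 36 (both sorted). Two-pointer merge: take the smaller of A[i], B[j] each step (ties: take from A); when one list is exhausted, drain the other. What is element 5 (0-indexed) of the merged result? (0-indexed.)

merged[5] = 12

i=0 j=0: A[i]=2<=B[j]=5 take 2, i++
i=1 j=0: A[i]=5<=B[j]=5 take 5, i++
i=2 j=0: A[i]=8>B[j]=5 take 5, j++
i=2 j=1: A[i]=8<=B[j]=9 take 8, i++
i=3 j=1: A[i]=12>B[j]=9 take 9, j++
i=3 j=2: A[i]=12<=B[j]=13 take 12, i++
i=4 j=2: A[i]=13<=B[j]=13 take 13, i++
i=5 j=2: A[i]=16>B[j]=13 take 13, j++
i=5 j=3: A[i]=16<=B[j]=26 take 16, i++
i=6 j=3: A[i]=23<=B[j]=26 take 23, i++
i=7 j=3: A[i]=24<=B[j]=26 take 24, i++
i=8 j=3: A[i]=27>B[j]=26 take 26, j++
i=8 j=4: A[i]=27<=B[j]=29 take 27, i++
i=9 j=4: A[i]=31>B[j]=29 take 29, j++
i=9 j=5: A[i]=31<=B[j]=36 take 31, i++
i=10 j=5: A[i]=32<=B[j]=36 take 32, i++
i=11 j=5: A[i]=34<=B[j]=36 take 34, i++
i=12 j=5: A[i]=35<=B[j]=36 take 35, i++
i=13 j=5: A[i]=36<=B[j]=36 take 36, i++
i=14 j=5: A done, take B[j]=36, j++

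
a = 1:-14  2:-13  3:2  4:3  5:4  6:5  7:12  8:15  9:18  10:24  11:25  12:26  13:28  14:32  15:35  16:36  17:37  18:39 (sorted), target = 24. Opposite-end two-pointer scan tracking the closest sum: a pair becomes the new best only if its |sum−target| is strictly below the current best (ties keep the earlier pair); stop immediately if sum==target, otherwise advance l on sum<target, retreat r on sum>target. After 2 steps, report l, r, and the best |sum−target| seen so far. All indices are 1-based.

l=2, r=17, best |Δ|=1

l=1 r=18: -14+39=25 d=1 *, r--
l=1 r=17: -14+37=23 d=1, l++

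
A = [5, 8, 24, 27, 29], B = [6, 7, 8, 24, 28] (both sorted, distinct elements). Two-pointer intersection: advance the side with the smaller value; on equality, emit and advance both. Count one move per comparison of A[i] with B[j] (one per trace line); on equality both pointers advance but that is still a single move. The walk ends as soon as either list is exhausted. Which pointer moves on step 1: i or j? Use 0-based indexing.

i=0 j=0: 5<6, i++

i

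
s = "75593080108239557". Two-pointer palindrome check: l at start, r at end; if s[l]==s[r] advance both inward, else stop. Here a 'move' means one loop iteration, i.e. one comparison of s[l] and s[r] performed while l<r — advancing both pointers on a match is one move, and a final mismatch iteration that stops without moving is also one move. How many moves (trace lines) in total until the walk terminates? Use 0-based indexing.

6 moves

l=0 r=16: '7'=='7', l++,r--
l=1 r=15: '5'=='5', l++,r--
l=2 r=14: '5'=='5', l++,r--
l=3 r=13: '9'=='9', l++,r--
l=4 r=12: '3'=='3', l++,r--
l=5 r=11: '0'!='2', stop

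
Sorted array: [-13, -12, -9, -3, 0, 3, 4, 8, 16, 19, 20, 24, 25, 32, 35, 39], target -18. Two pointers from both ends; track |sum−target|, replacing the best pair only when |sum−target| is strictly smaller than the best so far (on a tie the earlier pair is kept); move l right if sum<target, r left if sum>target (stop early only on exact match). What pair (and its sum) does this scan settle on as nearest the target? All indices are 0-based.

pair (-13, -3) with sum -16 (|Δ|=2)

l=0 r=15: -13+39=26 d=44 *, r--
l=0 r=14: -13+35=22 d=40 *, r--
l=0 r=13: -13+32=19 d=37 *, r--
l=0 r=12: -13+25=12 d=30 *, r--
l=0 r=11: -13+24=11 d=29 *, r--
l=0 r=10: -13+20=7 d=25 *, r--
l=0 r=9: -13+19=6 d=24 *, r--
l=0 r=8: -13+16=3 d=21 *, r--
l=0 r=7: -13+8=-5 d=13 *, r--
l=0 r=6: -13+4=-9 d=9 *, r--
l=0 r=5: -13+3=-10 d=8 *, r--
l=0 r=4: -13+0=-13 d=5 *, r--
l=0 r=3: -13+-3=-16 d=2 *, r--
l=0 r=2: -13+-9=-22 d=4, l++
l=1 r=2: -12+-9=-21 d=3, l++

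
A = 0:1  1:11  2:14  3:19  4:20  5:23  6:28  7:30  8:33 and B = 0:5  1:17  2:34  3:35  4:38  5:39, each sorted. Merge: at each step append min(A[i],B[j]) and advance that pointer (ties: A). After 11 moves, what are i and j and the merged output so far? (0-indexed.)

i=9, j=2, merged so far=[1, 5, 11, 14, 17, 19, 20, 23, 28, 30, 33]

i=0 j=0: A[i]=1<=B[j]=5 take 1, i++
i=1 j=0: A[i]=11>B[j]=5 take 5, j++
i=1 j=1: A[i]=11<=B[j]=17 take 11, i++
i=2 j=1: A[i]=14<=B[j]=17 take 14, i++
i=3 j=1: A[i]=19>B[j]=17 take 17, j++
i=3 j=2: A[i]=19<=B[j]=34 take 19, i++
i=4 j=2: A[i]=20<=B[j]=34 take 20, i++
i=5 j=2: A[i]=23<=B[j]=34 take 23, i++
i=6 j=2: A[i]=28<=B[j]=34 take 28, i++
i=7 j=2: A[i]=30<=B[j]=34 take 30, i++
i=8 j=2: A[i]=33<=B[j]=34 take 33, i++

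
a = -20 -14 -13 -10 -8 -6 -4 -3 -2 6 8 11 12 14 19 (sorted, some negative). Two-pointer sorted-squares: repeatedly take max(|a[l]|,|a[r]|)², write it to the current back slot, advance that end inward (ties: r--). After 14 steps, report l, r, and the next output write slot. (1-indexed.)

l=1 r=15: |-20|>|19| out[15]=400, l++
l=2 r=15: |-14|<=|19| out[14]=361, r--
l=2 r=14: |-14|<=|14| out[13]=196, r--
l=2 r=13: |-14|>|12| out[12]=196, l++
l=3 r=13: |-13|>|12| out[11]=169, l++
l=4 r=13: |-10|<=|12| out[10]=144, r--
l=4 r=12: |-10|<=|11| out[9]=121, r--
l=4 r=11: |-10|>|8| out[8]=100, l++
l=5 r=11: |-8|<=|8| out[7]=64, r--
l=5 r=10: |-8|>|6| out[6]=64, l++
l=6 r=10: |-6|<=|6| out[5]=36, r--
l=6 r=9: |-6|>|-2| out[4]=36, l++
l=7 r=9: |-4|>|-2| out[3]=16, l++
l=8 r=9: |-3|>|-2| out[2]=9, l++

l=9, r=9, next write slot=1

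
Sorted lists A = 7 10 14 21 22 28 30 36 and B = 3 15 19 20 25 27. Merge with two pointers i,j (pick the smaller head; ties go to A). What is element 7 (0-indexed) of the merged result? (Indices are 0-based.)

i=0 j=0: A[i]=7>B[j]=3 take 3, j++
i=0 j=1: A[i]=7<=B[j]=15 take 7, i++
i=1 j=1: A[i]=10<=B[j]=15 take 10, i++
i=2 j=1: A[i]=14<=B[j]=15 take 14, i++
i=3 j=1: A[i]=21>B[j]=15 take 15, j++
i=3 j=2: A[i]=21>B[j]=19 take 19, j++
i=3 j=3: A[i]=21>B[j]=20 take 20, j++
i=3 j=4: A[i]=21<=B[j]=25 take 21, i++
i=4 j=4: A[i]=22<=B[j]=25 take 22, i++
i=5 j=4: A[i]=28>B[j]=25 take 25, j++
i=5 j=5: A[i]=28>B[j]=27 take 27, j++
i=5 j=6: B done, take A[i]=28, i++
i=6 j=6: B done, take A[i]=30, i++
i=7 j=6: B done, take A[i]=36, i++

merged[7] = 21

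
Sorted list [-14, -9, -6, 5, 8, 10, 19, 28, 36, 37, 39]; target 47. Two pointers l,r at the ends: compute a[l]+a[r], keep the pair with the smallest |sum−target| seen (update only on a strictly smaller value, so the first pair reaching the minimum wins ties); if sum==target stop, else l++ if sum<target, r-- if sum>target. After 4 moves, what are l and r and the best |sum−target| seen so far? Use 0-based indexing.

[0,10] -14+39=25 d=22 * → l++
[1,10] -9+39=30 d=17 * → l++
[2,10] -6+39=33 d=14 * → l++
[3,10] 5+39=44 d=3 * → l++

l=4, r=10, best |Δ|=3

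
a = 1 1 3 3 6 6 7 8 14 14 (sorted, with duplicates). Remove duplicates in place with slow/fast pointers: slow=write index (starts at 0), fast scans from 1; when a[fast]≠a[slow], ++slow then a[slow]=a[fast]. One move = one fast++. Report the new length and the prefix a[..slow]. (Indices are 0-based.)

length 6; prefix = [1, 3, 6, 7, 8, 14]

slow=0 fast=1: a[fast]=1=a[slow] dup, fast++
slow=0 fast=2: a[fast]=3≠a[slow]=1 write a[1]=3, slow++,fast++
slow=1 fast=3: a[fast]=3=a[slow] dup, fast++
slow=1 fast=4: a[fast]=6≠a[slow]=3 write a[2]=6, slow++,fast++
slow=2 fast=5: a[fast]=6=a[slow] dup, fast++
slow=2 fast=6: a[fast]=7≠a[slow]=6 write a[3]=7, slow++,fast++
slow=3 fast=7: a[fast]=8≠a[slow]=7 write a[4]=8, slow++,fast++
slow=4 fast=8: a[fast]=14≠a[slow]=8 write a[5]=14, slow++,fast++
slow=5 fast=9: a[fast]=14=a[slow] dup, fast++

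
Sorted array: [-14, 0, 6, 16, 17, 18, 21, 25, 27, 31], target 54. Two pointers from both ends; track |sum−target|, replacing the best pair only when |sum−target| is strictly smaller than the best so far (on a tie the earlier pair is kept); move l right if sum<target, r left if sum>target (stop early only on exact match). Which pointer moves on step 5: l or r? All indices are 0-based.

l

l=0 r=9: -14+31=17 d=37 *, l++
l=1 r=9: 0+31=31 d=23 *, l++
l=2 r=9: 6+31=37 d=17 *, l++
l=3 r=9: 16+31=47 d=7 *, l++
l=4 r=9: 17+31=48 d=6 *, l++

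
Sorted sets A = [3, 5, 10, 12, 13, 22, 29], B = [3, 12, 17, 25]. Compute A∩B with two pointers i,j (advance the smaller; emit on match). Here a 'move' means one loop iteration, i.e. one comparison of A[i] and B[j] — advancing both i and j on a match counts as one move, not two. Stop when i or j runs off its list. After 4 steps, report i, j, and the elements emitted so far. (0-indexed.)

i=4, j=2, emitted=[3, 12]

i=0 j=0: 3==3 emit, i++,j++
i=1 j=1: 5<12, i++
i=2 j=1: 10<12, i++
i=3 j=1: 12==12 emit, i++,j++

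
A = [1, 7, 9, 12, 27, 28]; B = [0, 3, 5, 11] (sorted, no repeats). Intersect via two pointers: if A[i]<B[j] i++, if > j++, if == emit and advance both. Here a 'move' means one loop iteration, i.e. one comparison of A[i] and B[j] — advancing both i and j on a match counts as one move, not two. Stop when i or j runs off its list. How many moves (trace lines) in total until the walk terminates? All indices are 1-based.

7 moves

[i=1,j=1] 1>0 → j++
[i=1,j=2] 1<3 → i++
[i=2,j=2] 7>3 → j++
[i=2,j=3] 7>5 → j++
[i=2,j=4] 7<11 → i++
[i=3,j=4] 9<11 → i++
[i=4,j=4] 12>11 → j++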